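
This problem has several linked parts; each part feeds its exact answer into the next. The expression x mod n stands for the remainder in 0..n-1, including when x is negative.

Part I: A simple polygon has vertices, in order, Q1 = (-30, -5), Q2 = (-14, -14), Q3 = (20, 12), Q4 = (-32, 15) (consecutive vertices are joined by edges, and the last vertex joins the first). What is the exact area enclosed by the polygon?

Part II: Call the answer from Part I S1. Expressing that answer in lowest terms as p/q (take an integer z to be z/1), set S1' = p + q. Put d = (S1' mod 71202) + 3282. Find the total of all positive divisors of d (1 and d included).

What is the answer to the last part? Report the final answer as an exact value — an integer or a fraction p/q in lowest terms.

Part I: cross terms: (-30*-14 - -14*-5)=350, (-14*12 - 20*-14)=112, (20*15 - -32*12)=684, (-32*-5 - -30*15)=610; twice the area = |1756| = 1756; area = 878; answer 878
Part II: S1 = 878; threaded value p + q = 879; d = 4161; 4161 = 3 * 19 * 73; sigma = (1 + 3) * (1 + 19) * (1 + 73) = 4 * 20 * 74 = 5920; answer 5920

5920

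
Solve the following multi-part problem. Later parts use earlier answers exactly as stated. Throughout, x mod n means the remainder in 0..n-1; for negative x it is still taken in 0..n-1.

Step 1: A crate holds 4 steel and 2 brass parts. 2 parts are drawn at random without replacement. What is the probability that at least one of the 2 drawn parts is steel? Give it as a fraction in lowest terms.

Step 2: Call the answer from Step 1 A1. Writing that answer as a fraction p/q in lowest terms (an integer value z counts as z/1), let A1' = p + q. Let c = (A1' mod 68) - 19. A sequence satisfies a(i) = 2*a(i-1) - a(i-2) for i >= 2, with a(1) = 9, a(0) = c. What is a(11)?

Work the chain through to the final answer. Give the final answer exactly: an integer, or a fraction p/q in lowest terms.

-1

Step 1: total draws C(6,2) = 15; complement C(2,2) = 1; favorable 15 - 1 = 14; P = 14/15; answer 14/15
Step 2: A1 = 14/15; threaded value p + q = 29; c = 10; a(2) = 2*(9) - 1*(10) = 8; iterating: a(2)=8, a(3)=7, a(4)=6, a(5)=5, a(6)=4, a(7)=3, a(8)=2, a(9)=1, a(10)=0, a(11)=-1; answer -1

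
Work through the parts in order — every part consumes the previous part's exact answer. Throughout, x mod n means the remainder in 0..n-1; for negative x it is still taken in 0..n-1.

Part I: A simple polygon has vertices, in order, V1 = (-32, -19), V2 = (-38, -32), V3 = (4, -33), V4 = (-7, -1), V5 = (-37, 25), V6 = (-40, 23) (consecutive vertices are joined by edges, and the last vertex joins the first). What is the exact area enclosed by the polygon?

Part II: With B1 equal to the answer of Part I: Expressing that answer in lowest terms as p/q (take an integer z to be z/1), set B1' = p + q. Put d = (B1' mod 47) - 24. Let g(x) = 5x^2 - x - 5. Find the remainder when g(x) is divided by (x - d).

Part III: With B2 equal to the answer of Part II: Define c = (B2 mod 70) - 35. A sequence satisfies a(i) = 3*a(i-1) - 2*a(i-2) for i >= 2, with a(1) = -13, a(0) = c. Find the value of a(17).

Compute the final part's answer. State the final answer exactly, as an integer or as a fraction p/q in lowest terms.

-655363

Part I: cross terms: (-32*-32 - -38*-19)=302, (-38*-33 - 4*-32)=1382, (4*-1 - -7*-33)=-235, (-7*25 - -37*-1)=-212, (-37*23 - -40*25)=149, (-40*-19 - -32*23)=1496; twice the area = |2882| = 2882; area = 1441; answer 1441
Part II: B1 = 1441; threaded value p + q = 1442; d = 8; remainder = value at the root: 5*(8)^2 - 1*(8)^1 - 5 = (320) + (-8) + (-5) = 307; answer 307
Part III: B2 = 307; c = -8; a(2) = 3*(-13) - 2*(-8) = -23; iterating: a(2)=-23, a(3)=-43, a(4)=-83, a(5)=-163, a(6)=-323, a(7)=-643, a(8)=-1283, a(9)=-2563, a(10)=-5123, a(11)=-10243, a(12)=-20483, a(13)=-40963, a(14)=-81923, a(15)=-163843, a(16)=-327683, a(17)=-655363; answer -655363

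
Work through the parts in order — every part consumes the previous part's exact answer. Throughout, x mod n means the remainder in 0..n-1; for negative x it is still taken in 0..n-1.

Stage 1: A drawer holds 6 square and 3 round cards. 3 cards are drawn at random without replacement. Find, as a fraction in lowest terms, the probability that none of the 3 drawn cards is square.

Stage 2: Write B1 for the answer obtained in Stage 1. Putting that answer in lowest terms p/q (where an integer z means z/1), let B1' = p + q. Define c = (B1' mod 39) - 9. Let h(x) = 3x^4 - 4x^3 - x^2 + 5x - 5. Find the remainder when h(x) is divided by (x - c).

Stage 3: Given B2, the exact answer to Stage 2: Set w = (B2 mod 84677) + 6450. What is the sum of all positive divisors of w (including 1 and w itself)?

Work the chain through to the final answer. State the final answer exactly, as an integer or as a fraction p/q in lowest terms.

Stage 1: total draws C(9,3) = 84; favorable C(3,3) = 1; P = 1/84; answer 1/84
Stage 2: B1 = 1/84; threaded value p + q = 85; c = -2; remainder = value at the root: 3*(-2)^4 - 4*(-2)^3 - 1*(-2)^2 + 5*(-2)^1 - 5 = (48) + (32) + (-4) + (-10) + (-5) = 61; answer 61
Stage 3: B2 = 61; w = 6511; 6511 = 17 * 383; sigma = (1 + 17) * (1 + 383) = 18 * 384 = 6912; answer 6912

6912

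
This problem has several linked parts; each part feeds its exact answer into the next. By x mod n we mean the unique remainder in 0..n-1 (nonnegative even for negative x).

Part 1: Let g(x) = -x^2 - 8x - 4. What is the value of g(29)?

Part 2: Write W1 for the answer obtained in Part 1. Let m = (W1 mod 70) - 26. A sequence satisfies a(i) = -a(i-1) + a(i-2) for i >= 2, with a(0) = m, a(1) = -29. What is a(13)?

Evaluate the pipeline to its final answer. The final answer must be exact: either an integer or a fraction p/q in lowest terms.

Part 1: -1*(29)^2 - 8*(29)^1 - 4 = (-841) + (-232) + (-4) = -1077; answer -1077
Part 2: W1 = -1077; m = 17; a(2) = -1*(-29) + 1*(17) = 46; iterating: a(2)=46, a(3)=-75, a(4)=121, a(5)=-196, a(6)=317, a(7)=-513, a(8)=830, a(9)=-1343, a(10)=2173, a(11)=-3516, a(12)=5689, a(13)=-9205; answer -9205

-9205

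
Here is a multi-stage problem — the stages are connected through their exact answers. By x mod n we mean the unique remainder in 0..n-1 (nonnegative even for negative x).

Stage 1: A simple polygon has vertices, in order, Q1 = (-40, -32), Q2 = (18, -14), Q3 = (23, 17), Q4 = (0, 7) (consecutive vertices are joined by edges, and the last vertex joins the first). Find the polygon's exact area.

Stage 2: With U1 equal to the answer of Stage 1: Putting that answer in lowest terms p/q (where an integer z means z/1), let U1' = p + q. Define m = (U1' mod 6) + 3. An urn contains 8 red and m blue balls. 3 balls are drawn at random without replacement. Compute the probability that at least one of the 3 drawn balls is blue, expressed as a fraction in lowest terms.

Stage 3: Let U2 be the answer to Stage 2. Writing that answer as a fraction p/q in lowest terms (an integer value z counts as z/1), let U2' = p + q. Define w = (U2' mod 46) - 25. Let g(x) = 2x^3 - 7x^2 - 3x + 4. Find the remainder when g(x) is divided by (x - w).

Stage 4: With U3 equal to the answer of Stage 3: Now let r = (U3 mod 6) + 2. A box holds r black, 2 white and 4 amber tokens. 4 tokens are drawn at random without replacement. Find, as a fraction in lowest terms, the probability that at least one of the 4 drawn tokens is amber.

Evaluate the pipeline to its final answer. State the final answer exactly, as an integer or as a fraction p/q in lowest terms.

85/99

Stage 1: cross terms: (-40*-14 - 18*-32)=1136, (18*17 - 23*-14)=628, (23*7 - 0*17)=161, (0*-32 - -40*7)=280; twice the area = |2205| = 2205; area = 2205/2; answer 2205/2
Stage 2: U1 = 2205/2; threaded value p + q = 2207; m = 8; total draws C(16,3) = 560; complement C(8,3) = 56; favorable 560 - 56 = 504; P = 9/10; answer 9/10
Stage 3: U2 = 9/10; threaded value p + q = 19; w = -6; remainder = value at the root: 2*(-6)^3 - 7*(-6)^2 - 3*(-6)^1 + 4 = (-432) + (-252) + (18) + (4) = -662; answer -662
Stage 4: U3 = -662; r = 6; total draws C(12,4) = 495; complement C(8,4) = 70; favorable 495 - 70 = 425; P = 85/99; answer 85/99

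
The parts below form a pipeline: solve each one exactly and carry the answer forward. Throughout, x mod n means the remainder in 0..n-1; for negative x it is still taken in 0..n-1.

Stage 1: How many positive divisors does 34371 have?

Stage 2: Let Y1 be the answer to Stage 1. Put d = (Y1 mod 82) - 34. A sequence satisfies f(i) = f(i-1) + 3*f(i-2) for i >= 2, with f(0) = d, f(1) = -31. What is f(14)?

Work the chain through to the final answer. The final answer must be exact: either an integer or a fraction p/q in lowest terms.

-1780645

Stage 1: 34371 = 3^3 * 19 * 67; number of divisors = (3+1) * (1+1) * (1+1) = 16; answer 16
Stage 2: Y1 = 16; d = -18; f(2) = 1*(-31) + 3*(-18) = -85; iterating: f(2)=-85, f(3)=-178, f(4)=-433, f(5)=-967, f(6)=-2266, f(7)=-5167, f(8)=-11965, f(9)=-27466, f(10)=-63361, f(11)=-145759, f(12)=-335842, f(13)=-773119, f(14)=-1780645; answer -1780645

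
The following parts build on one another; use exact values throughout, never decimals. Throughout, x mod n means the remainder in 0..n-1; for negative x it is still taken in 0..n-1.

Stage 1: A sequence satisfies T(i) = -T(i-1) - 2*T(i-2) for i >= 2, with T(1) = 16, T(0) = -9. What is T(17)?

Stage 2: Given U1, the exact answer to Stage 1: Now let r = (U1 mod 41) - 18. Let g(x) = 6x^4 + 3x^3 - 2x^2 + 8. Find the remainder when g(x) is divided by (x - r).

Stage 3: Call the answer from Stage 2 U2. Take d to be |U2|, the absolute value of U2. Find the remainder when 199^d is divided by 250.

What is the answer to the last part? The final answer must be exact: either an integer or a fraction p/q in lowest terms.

Stage 1: T(2) = -1*(16) - 2*(-9) = 2; iterating: T(2)=2, T(3)=-34, T(4)=30, T(5)=38, T(6)=-98, T(7)=22, T(8)=174, T(9)=-218, T(10)=-130, T(11)=566, T(12)=-306, T(13)=-826, T(14)=1438, T(15)=214, T(16)=-3090, T(17)=2662; answer 2662
Stage 2: U1 = 2662; r = 20; remainder = value at the root: 6*(20)^4 + 3*(20)^3 - 2*(20)^2 + 8 = (960000) + (24000) + (-800) + (8) = 983208; answer 983208
Stage 3: U2 = 983208; d = 983208; squarings mod 250: 199^1=199, 199^2=101, 199^4=201, 199^8=151, 199^16=51, 199^32=101, 199^64=201, 199^128=151, 199^256=51, 199^512=101, 199^1024=201, 199^2048=151, 199^4096=51, 199^8192=101, 199^16384=201, 199^32768=151, 199^65536=51, 199^131072=101, 199^262144=201, 199^524288=151; 199^983208 = 199^8 * 199^32 * 199^128 * 199^65536 * 199^131072 * 199^262144 * 199^524288 = 151 (mod 250); answer 151

151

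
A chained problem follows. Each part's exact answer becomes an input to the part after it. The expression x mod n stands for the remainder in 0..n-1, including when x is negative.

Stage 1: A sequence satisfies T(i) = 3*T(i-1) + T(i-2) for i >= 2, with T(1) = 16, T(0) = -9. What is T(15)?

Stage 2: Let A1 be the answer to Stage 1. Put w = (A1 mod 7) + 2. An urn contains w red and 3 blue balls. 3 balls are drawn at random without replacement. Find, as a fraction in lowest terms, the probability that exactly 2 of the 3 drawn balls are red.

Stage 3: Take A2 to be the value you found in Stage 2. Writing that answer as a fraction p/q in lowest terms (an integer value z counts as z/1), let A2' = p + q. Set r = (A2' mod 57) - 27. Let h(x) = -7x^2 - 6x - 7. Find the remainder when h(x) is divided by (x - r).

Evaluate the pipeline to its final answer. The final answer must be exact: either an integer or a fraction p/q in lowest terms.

Stage 1: T(2) = 3*(16) + 1*(-9) = 39; iterating: T(2)=39, T(3)=133, T(4)=438, T(5)=1447, T(6)=4779, T(7)=15784, T(8)=52131, T(9)=172177, T(10)=568662, T(11)=1878163, T(12)=6203151, T(13)=20487616, T(14)=67665999, T(15)=223485613; answer 223485613
Stage 2: A1 = 223485613; w = 3; total draws C(6,3) = 20; favorable C(3,2)*C(3,1) = 9; P = 9/20; answer 9/20
Stage 3: A2 = 9/20; threaded value p + q = 29; r = 2; remainder = value at the root: -7*(2)^2 - 6*(2)^1 - 7 = (-28) + (-12) + (-7) = -47; answer -47

-47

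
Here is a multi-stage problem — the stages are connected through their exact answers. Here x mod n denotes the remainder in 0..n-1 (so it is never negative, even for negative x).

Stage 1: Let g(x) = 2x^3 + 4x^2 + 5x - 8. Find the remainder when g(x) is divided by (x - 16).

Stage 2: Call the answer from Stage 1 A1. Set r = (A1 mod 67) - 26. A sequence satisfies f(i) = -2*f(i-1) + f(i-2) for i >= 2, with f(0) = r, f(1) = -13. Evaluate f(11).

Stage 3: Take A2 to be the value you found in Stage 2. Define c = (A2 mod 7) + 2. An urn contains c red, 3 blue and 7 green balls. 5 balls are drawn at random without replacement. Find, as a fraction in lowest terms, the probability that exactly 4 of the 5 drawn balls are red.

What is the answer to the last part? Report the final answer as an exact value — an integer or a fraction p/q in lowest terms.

25/442

Stage 1: remainder = value at the root: 2*(16)^3 + 4*(16)^2 + 5*(16)^1 - 8 = (8192) + (1024) + (80) + (-8) = 9288; answer 9288
Stage 2: A1 = 9288; r = 16; f(2) = -2*(-13) + 1*(16) = 42; iterating: f(2)=42, f(3)=-97, f(4)=236, f(5)=-569, f(6)=1374, f(7)=-3317, f(8)=8008, f(9)=-19333, f(10)=46674, f(11)=-112681; answer -112681
Stage 3: A2 = -112681; c = 7; total draws C(17,5) = 6188; favorable C(7,4)*C(10,1) = 350; P = 25/442; answer 25/442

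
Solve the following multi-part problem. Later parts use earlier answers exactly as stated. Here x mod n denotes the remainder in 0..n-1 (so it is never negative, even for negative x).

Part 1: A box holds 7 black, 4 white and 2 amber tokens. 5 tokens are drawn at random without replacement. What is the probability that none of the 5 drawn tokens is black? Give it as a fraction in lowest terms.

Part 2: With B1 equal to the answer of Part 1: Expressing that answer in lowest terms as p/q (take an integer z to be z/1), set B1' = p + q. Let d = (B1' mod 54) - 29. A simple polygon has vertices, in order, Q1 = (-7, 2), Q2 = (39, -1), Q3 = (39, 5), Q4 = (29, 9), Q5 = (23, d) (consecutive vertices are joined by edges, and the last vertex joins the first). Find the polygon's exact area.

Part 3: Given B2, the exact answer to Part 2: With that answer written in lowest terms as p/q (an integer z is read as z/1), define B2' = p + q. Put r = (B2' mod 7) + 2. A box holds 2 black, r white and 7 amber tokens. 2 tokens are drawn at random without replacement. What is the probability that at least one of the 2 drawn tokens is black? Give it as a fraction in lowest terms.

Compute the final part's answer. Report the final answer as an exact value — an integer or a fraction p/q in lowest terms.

Part 1: total draws C(13,5) = 1287; favorable C(6,5) = 6; P = 2/429; answer 2/429
Part 2: B1 = 2/429; threaded value p + q = 431; d = 24; cross terms: (-7*-1 - 39*2)=-71, (39*5 - 39*-1)=234, (39*9 - 29*5)=206, (29*24 - 23*9)=489, (23*2 - -7*24)=214; twice the area = |1072| = 1072; area = 536; answer 536
Part 3: B2 = 536; threaded value p + q = 537; r = 7; total draws C(16,2) = 120; complement C(14,2) = 91; favorable 120 - 91 = 29; P = 29/120; answer 29/120

29/120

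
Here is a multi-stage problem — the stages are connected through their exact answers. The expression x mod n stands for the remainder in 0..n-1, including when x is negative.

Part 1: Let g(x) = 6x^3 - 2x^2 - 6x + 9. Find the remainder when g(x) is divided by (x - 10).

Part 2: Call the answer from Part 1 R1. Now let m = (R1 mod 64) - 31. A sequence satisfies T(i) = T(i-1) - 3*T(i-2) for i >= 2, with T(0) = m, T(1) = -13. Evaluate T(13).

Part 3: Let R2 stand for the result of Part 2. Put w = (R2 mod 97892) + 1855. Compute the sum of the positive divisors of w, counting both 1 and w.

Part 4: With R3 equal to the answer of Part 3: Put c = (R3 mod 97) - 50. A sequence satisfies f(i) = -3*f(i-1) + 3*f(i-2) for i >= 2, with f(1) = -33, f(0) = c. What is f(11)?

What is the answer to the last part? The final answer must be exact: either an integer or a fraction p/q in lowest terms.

Part 1: remainder = value at the root: 6*(10)^3 - 2*(10)^2 - 6*(10)^1 + 9 = (6000) + (-200) + (-60) + (9) = 5749; answer 5749
Part 2: R1 = 5749; m = 22; T(2) = 1*(-13) - 3*(22) = -79; iterating: T(2)=-79, T(3)=-40, T(4)=197, T(5)=317, T(6)=-274, T(7)=-1225, T(8)=-403, T(9)=3272, T(10)=4481, T(11)=-5335, T(12)=-18778, T(13)=-2773; answer -2773
Part 3: R2 = -2773; w = 96974; 96974 = 2 * 48487; sigma = (1 + 2) * (1 + 48487) = 3 * 48488 = 145464; answer 145464
Part 4: R3 = 145464; c = 11; f(2) = -3*(-33) + 3*(11) = 132; iterating: f(2)=132, f(3)=-495, f(4)=1881, f(5)=-7128, f(6)=27027, f(7)=-102465, f(8)=388476, f(9)=-1472823, f(10)=5583897, f(11)=-21170160; answer -21170160

-21170160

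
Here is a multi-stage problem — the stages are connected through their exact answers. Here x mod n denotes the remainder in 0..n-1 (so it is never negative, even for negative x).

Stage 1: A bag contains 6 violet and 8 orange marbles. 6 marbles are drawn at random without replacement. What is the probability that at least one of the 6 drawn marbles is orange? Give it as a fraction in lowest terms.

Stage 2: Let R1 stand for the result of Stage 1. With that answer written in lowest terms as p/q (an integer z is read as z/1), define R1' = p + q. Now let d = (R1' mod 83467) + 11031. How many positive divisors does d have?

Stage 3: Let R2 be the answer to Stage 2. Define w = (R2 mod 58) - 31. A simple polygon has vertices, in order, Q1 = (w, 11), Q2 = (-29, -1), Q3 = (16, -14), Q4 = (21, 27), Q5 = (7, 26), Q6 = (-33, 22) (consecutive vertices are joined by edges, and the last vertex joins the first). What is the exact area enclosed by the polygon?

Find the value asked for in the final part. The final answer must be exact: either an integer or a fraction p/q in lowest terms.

1524

Stage 1: total draws C(14,6) = 3003; complement C(6,6) = 1; favorable 3003 - 1 = 3002; P = 3002/3003; answer 3002/3003
Stage 2: R1 = 3002/3003; threaded value p + q = 6005; d = 17036; 17036 = 2^2 * 4259; number of divisors = (2+1) * (1+1) = 6; answer 6
Stage 3: R2 = 6; w = -25; cross terms: (-25*-1 - -29*11)=344, (-29*-14 - 16*-1)=422, (16*27 - 21*-14)=726, (21*26 - 7*27)=357, (7*22 - -33*26)=1012, (-33*11 - -25*22)=187; twice the area = |3048| = 3048; area = 1524; answer 1524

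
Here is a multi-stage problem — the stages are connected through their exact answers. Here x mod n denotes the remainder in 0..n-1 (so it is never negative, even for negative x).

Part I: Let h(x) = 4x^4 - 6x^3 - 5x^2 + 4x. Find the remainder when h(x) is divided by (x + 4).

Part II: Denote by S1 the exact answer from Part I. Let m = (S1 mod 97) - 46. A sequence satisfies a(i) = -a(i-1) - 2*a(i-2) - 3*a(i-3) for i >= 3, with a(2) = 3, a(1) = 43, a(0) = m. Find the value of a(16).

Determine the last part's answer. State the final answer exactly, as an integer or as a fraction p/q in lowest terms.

-25709

Part I: remainder = value at the root: 4*(-4)^4 - 6*(-4)^3 - 5*(-4)^2 + 4*(-4)^1 = (1024) + (384) + (-80) + (-16) = 1312; answer 1312
Part II: S1 = 1312; m = 5; a(3) = -1*(3) - 2*(43) - 3*(5) = -104; iterating: a(3)=-104, a(4)=-31, a(5)=230, a(6)=144, a(7)=-511, a(8)=-467, a(9)=1057, a(10)=1410, a(11)=-2123, a(12)=-3868, a(13)=3884, a(14)=10221, a(15)=-6385, a(16)=-25709; answer -25709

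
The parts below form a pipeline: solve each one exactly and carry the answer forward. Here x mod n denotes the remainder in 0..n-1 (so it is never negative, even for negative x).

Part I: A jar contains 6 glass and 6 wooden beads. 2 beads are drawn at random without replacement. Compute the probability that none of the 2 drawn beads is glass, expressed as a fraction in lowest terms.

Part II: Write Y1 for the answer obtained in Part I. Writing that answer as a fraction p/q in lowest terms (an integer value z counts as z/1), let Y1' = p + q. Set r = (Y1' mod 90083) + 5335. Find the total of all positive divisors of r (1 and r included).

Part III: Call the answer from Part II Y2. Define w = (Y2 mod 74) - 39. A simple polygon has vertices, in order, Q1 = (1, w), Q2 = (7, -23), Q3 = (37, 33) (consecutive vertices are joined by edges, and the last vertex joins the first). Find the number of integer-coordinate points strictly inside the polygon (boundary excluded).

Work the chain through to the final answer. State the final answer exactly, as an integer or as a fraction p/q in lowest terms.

Part I: total draws C(12,2) = 66; favorable C(6,2) = 15; P = 5/22; answer 5/22
Part II: Y1 = 5/22; threaded value p + q = 27; r = 5362; 5362 = 2 * 7 * 383; sigma = (1 + 2) * (1 + 7) * (1 + 383) = 3 * 8 * 384 = 9216; answer 9216
Part III: Y2 = 9216; w = 1; cross terms: (1*-23 - 7*1)=-30, (7*33 - 37*-23)=1082, (37*1 - 1*33)=4; twice the area = |1056| = 1056; area = 528; boundary points = 6 + 2 + 4 = 12; strictly interior points = area - boundary/2 + 1 = 523; answer 523

523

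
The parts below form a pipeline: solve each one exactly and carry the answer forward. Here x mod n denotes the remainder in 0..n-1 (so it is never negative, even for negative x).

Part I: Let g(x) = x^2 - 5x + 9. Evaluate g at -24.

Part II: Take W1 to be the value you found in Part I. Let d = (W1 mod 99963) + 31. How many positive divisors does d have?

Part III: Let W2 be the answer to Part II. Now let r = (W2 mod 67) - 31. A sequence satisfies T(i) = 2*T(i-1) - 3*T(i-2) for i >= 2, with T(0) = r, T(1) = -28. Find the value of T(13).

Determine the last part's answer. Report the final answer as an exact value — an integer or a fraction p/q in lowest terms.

-22552

Part I: 1*(-24)^2 - 5*(-24)^1 + 9 = (576) + (120) + (9) = 705; answer 705
Part II: W1 = 705; d = 736; 736 = 2^5 * 23; number of divisors = (5+1) * (1+1) = 12; answer 12
Part III: W2 = 12; r = -19; T(2) = 2*(-28) - 3*(-19) = 1; iterating: T(2)=1, T(3)=86, T(4)=169, T(5)=80, T(6)=-347, T(7)=-934, T(8)=-827, T(9)=1148, T(10)=4777, T(11)=6110, T(12)=-2111, T(13)=-22552; answer -22552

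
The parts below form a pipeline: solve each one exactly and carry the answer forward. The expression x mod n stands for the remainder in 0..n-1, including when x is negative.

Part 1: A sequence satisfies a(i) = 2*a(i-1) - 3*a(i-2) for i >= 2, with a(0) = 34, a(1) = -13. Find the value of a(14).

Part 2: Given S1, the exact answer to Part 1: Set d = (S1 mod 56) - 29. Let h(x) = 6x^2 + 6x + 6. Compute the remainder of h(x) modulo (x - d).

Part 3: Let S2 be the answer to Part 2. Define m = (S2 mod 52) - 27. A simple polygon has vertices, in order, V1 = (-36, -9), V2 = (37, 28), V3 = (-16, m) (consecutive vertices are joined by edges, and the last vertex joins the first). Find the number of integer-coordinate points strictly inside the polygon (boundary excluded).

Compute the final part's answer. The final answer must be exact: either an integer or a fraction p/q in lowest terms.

Part 1: a(2) = 2*(-13) - 3*(34) = -128; iterating: a(2)=-128, a(3)=-217, a(4)=-50, a(5)=551, a(6)=1252, a(7)=851, a(8)=-2054, a(9)=-6661, a(10)=-7160, a(11)=5663, a(12)=32806, a(13)=48623, a(14)=-1172; answer -1172
Part 2: S1 = -1172; d = -25; remainder = value at the root: 6*(-25)^2 + 6*(-25)^1 + 6 = (3750) + (-150) + (6) = 3606; answer 3606
Part 3: S2 = 3606; m = -9; cross terms: (-36*28 - 37*-9)=-675, (37*-9 - -16*28)=115, (-16*-9 - -36*-9)=-180; twice the area = |-740| = 740; area = 370; boundary points = 1 + 1 + 20 = 22; strictly interior points = area - boundary/2 + 1 = 360; answer 360

360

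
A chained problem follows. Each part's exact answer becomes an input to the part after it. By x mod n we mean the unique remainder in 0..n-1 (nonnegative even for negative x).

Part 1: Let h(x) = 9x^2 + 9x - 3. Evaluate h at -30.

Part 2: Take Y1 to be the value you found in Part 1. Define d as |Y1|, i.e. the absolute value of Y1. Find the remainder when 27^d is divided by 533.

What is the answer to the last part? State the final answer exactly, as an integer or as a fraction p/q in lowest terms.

495

Part 1: 9*(-30)^2 + 9*(-30)^1 - 3 = (8100) + (-270) + (-3) = 7827; answer 7827
Part 2: Y1 = 7827; d = 7827; squarings mod 533: 27^1=27, 27^2=196, 27^4=40, 27^8=1, 27^16=1, 27^32=1, 27^64=1, 27^128=1, 27^256=1, 27^512=1, 27^1024=1, 27^2048=1, 27^4096=1; 27^7827 = 27^1 * 27^2 * 27^16 * 27^128 * 27^512 * 27^1024 * 27^2048 * 27^4096 = 495 (mod 533); answer 495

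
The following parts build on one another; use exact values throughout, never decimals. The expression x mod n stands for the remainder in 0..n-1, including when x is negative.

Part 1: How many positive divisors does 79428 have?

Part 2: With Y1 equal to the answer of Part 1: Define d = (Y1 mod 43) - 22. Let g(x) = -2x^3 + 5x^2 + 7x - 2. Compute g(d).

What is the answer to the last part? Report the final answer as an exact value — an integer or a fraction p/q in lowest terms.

Part 1: 79428 = 2^2 * 3 * 6619; number of divisors = (2+1) * (1+1) * (1+1) = 12; answer 12
Part 2: Y1 = 12; d = -10; -2*(-10)^3 + 5*(-10)^2 + 7*(-10)^1 - 2 = (2000) + (500) + (-70) + (-2) = 2428; answer 2428

2428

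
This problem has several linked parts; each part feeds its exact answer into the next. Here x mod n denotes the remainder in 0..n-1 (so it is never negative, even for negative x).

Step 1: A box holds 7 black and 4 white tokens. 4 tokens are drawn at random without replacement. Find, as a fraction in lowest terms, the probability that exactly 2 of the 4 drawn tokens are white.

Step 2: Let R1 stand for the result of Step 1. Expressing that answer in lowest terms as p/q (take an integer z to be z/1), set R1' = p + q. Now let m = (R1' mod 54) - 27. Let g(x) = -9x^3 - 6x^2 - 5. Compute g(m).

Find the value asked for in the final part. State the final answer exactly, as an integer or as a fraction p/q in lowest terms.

970

Step 1: total draws C(11,4) = 330; favorable C(4,2)*C(7,2) = 126; P = 21/55; answer 21/55
Step 2: R1 = 21/55; threaded value p + q = 76; m = -5; -9*(-5)^3 - 6*(-5)^2 - 5 = (1125) + (-150) + (-5) = 970; answer 970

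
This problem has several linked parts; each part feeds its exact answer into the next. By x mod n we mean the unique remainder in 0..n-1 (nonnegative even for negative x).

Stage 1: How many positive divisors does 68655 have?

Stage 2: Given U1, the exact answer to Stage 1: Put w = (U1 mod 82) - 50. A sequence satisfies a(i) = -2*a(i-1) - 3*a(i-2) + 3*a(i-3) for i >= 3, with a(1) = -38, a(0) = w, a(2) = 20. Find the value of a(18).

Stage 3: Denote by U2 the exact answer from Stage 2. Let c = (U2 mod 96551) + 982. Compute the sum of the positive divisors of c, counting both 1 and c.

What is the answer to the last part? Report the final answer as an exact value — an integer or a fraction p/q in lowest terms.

100440

Stage 1: 68655 = 3 * 5 * 23 * 199; number of divisors = (1+1) * (1+1) * (1+1) * (1+1) = 16; answer 16
Stage 2: U1 = 16; w = -34; a(3) = -2*(20) - 3*(-38) + 3*(-34) = -28; iterating: a(3)=-28, a(4)=-118, a(5)=380, a(6)=-490, a(7)=-514, a(8)=3638, a(9)=-7204, a(10)=1952, a(11)=28622, a(12)=-84712, a(13)=89414, a(14)=161174, a(15)=-844726, a(16)=1474172, a(17)=69356, a(18)=-7095406; answer -7095406
Stage 3: U2 = -7095406; c = 50350; 50350 = 2 * 5^2 * 19 * 53; sigma = (1 + 2) * (1 + 5 + 25) * (1 + 19) * (1 + 53) = 3 * 31 * 20 * 54 = 100440; answer 100440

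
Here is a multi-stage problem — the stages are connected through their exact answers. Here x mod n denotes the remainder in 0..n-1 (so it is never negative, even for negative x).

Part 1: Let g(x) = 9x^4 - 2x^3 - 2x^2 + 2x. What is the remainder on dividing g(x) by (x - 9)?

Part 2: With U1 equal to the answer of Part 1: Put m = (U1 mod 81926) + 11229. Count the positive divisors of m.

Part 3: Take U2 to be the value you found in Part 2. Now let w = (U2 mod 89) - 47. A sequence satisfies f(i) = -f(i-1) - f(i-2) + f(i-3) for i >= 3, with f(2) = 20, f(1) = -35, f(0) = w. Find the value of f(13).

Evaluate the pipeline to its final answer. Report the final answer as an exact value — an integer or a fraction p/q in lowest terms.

Part 1: remainder = value at the root: 9*(9)^4 - 2*(9)^3 - 2*(9)^2 + 2*(9)^1 = (59049) + (-1458) + (-162) + (18) = 57447; answer 57447
Part 2: U1 = 57447; m = 68676; 68676 = 2^2 * 3 * 59 * 97; number of divisors = (2+1) * (1+1) * (1+1) * (1+1) = 24; answer 24
Part 3: U2 = 24; w = -23; f(3) = -1*(20) - 1*(-35) + 1*(-23) = -8; iterating: f(3)=-8, f(4)=-47, f(5)=75, f(6)=-36, f(7)=-86, f(8)=197, f(9)=-147, f(10)=-136, f(11)=480, f(12)=-491, f(13)=-125; answer -125

-125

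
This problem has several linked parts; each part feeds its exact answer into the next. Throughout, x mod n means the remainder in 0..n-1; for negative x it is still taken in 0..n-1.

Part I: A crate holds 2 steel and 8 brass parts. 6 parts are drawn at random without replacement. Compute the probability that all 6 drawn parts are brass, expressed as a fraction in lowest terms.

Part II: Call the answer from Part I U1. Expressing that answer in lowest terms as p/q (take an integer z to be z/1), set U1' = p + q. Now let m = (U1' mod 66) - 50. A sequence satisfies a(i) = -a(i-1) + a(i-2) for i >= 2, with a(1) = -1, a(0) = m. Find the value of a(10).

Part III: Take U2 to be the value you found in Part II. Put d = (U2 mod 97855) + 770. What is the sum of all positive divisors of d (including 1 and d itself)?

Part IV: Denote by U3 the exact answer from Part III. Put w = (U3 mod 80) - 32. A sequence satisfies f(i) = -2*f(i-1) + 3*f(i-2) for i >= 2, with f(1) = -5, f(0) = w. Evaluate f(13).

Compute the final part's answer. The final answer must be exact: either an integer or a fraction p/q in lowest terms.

2790055

Part I: total draws C(10,6) = 210; favorable C(8,6) = 28; P = 2/15; answer 2/15
Part II: U1 = 2/15; threaded value p + q = 17; m = -33; a(2) = -1*(-1) + 1*(-33) = -32; iterating: a(2)=-32, a(3)=31, a(4)=-63, a(5)=94, a(6)=-157, a(7)=251, a(8)=-408, a(9)=659, a(10)=-1067; answer -1067
Part III: U2 = -1067; d = 97558; 97558 = 2 * 48779; sigma = (1 + 2) * (1 + 48779) = 3 * 48780 = 146340; answer 146340
Part IV: U3 = 146340; w = -12; f(2) = -2*(-5) + 3*(-12) = -26; iterating: f(2)=-26, f(3)=37, f(4)=-152, f(5)=415, f(6)=-1286, f(7)=3817, f(8)=-11492, f(9)=34435, f(10)=-103346, f(11)=309997, f(12)=-930032, f(13)=2790055; answer 2790055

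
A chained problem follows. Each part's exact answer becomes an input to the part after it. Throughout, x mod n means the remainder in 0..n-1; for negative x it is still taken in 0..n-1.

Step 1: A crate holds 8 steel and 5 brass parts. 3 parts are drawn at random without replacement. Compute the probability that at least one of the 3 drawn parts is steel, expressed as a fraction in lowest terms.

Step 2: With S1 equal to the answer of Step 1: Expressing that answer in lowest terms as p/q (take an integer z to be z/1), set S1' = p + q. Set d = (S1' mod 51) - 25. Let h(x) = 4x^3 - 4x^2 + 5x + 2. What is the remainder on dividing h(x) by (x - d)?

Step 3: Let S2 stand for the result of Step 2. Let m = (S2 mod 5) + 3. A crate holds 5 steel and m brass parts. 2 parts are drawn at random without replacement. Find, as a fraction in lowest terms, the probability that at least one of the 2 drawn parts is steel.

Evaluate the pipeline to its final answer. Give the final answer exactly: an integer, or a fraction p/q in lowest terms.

7/9

Step 1: total draws C(13,3) = 286; complement C(5,3) = 10; favorable 286 - 10 = 276; P = 138/143; answer 138/143
Step 2: S1 = 138/143; threaded value p + q = 281; d = 1; remainder = value at the root: 4*(1)^3 - 4*(1)^2 + 5*(1)^1 + 2 = (4) + (-4) + (5) + (2) = 7; answer 7
Step 3: S2 = 7; m = 5; total draws C(10,2) = 45; complement C(5,2) = 10; favorable 45 - 10 = 35; P = 7/9; answer 7/9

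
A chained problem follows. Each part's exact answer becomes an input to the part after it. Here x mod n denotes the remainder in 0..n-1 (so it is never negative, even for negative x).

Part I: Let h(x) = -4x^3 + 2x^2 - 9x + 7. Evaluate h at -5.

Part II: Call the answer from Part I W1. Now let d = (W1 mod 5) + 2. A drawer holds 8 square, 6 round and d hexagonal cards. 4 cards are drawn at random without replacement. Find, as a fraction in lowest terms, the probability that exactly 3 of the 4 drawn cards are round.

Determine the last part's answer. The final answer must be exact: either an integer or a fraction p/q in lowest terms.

Part I: -4*(-5)^3 + 2*(-5)^2 - 9*(-5)^1 + 7 = (500) + (50) + (45) + (7) = 602; answer 602
Part II: W1 = 602; d = 4; total draws C(18,4) = 3060; favorable C(6,3)*C(12,1) = 240; P = 4/51; answer 4/51

4/51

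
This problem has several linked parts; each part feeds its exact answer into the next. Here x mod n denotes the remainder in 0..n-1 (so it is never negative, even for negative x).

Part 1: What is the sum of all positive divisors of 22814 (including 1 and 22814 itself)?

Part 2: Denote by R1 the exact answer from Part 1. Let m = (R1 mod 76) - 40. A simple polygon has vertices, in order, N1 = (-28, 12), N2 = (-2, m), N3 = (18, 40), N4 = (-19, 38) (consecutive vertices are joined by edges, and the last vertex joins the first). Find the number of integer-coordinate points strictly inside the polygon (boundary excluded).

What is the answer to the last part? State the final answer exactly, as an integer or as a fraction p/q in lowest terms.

925

Part 1: 22814 = 2 * 11 * 17 * 61; sigma = (1 + 2) * (1 + 11) * (1 + 17) * (1 + 61) = 3 * 12 * 18 * 62 = 40176; answer 40176
Part 2: R1 = 40176; m = 8; cross terms: (-28*8 - -2*12)=-200, (-2*40 - 18*8)=-224, (18*38 - -19*40)=1444, (-19*12 - -28*38)=836; twice the area = |1856| = 1856; area = 928; boundary points = 2 + 4 + 1 + 1 = 8; strictly interior points = area - boundary/2 + 1 = 925; answer 925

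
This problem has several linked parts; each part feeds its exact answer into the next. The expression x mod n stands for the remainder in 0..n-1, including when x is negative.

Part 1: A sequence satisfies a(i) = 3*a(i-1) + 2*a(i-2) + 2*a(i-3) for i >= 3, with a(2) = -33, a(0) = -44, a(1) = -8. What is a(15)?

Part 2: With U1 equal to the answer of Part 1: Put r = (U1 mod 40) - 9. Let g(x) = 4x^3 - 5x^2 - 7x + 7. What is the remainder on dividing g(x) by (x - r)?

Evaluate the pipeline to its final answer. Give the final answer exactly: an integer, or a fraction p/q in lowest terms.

21589

Part 1: a(3) = 3*(-33) + 2*(-8) + 2*(-44) = -203; iterating: a(3)=-203, a(4)=-691, a(5)=-2545, a(6)=-9423, a(7)=-34741, a(8)=-128159, a(9)=-472805, a(10)=-1744215, a(11)=-6434573, a(12)=-23737759, a(13)=-87570853, a(14)=-323057223, a(15)=-1191788893; answer -1191788893
Part 2: U1 = -1191788893; r = 18; remainder = value at the root: 4*(18)^3 - 5*(18)^2 - 7*(18)^1 + 7 = (23328) + (-1620) + (-126) + (7) = 21589; answer 21589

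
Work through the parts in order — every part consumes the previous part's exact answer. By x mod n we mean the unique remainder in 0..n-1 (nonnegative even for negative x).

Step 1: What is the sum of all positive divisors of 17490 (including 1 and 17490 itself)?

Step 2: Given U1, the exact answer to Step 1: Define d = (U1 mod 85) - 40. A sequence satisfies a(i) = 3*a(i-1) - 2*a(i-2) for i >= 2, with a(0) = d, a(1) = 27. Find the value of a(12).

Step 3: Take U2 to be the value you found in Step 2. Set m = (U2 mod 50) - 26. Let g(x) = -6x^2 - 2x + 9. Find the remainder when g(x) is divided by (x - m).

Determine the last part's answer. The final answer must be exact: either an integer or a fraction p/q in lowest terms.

Step 1: 17490 = 2 * 3 * 5 * 11 * 53; sigma = (1 + 2) * (1 + 3) * (1 + 5) * (1 + 11) * (1 + 53) = 3 * 4 * 6 * 12 * 54 = 46656; answer 46656
Step 2: U1 = 46656; d = 36; a(2) = 3*(27) - 2*(36) = 9; iterating: a(2)=9, a(3)=-27, a(4)=-99, a(5)=-243, a(6)=-531, a(7)=-1107, a(8)=-2259, a(9)=-4563, a(10)=-9171, a(11)=-18387, a(12)=-36819; answer -36819
Step 3: U2 = -36819; m = 5; remainder = value at the root: -6*(5)^2 - 2*(5)^1 + 9 = (-150) + (-10) + (9) = -151; answer -151

-151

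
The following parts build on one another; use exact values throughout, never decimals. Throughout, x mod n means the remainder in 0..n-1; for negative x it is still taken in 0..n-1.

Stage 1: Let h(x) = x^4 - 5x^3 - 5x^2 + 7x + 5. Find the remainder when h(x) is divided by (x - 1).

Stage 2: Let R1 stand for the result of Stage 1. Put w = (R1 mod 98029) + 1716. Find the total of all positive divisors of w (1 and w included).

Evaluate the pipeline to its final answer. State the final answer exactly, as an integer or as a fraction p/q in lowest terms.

Stage 1: remainder = value at the root: 1*(1)^4 - 5*(1)^3 - 5*(1)^2 + 7*(1)^1 + 5 = (1) + (-5) + (-5) + (7) + (5) = 3; answer 3
Stage 2: R1 = 3; w = 1719; 1719 = 3^2 * 191; sigma = (1 + 3 + 9) * (1 + 191) = 13 * 192 = 2496; answer 2496

2496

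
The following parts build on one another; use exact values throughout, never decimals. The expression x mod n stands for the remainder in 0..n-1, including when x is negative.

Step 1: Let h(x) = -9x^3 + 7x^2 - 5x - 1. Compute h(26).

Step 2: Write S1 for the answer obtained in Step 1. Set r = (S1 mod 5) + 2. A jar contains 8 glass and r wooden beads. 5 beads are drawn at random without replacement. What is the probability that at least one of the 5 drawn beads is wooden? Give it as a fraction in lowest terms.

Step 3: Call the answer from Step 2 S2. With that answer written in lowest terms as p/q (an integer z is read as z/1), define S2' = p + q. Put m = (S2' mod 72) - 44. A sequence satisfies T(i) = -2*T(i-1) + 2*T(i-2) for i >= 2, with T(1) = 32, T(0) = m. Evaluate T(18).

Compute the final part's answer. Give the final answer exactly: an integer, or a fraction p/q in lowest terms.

Step 1: -9*(26)^3 + 7*(26)^2 - 5*(26)^1 - 1 = (-158184) + (4732) + (-130) + (-1) = -153583; answer -153583
Step 2: S1 = -153583; r = 4; total draws C(12,5) = 792; complement C(8,5) = 56; favorable 792 - 56 = 736; P = 92/99; answer 92/99
Step 3: S2 = 92/99; threaded value p + q = 191; m = 3; T(2) = -2*(32) + 2*(3) = -58; iterating: T(2)=-58, T(3)=180, T(4)=-476, T(5)=1312, T(6)=-3576, T(7)=9776, T(8)=-26704, T(9)=72960, T(10)=-199328, T(11)=544576, T(12)=-1487808, T(13)=4064768, T(14)=-11105152, T(15)=30339840, T(16)=-82889984, T(17)=226459648, T(18)=-618699264; answer -618699264

-618699264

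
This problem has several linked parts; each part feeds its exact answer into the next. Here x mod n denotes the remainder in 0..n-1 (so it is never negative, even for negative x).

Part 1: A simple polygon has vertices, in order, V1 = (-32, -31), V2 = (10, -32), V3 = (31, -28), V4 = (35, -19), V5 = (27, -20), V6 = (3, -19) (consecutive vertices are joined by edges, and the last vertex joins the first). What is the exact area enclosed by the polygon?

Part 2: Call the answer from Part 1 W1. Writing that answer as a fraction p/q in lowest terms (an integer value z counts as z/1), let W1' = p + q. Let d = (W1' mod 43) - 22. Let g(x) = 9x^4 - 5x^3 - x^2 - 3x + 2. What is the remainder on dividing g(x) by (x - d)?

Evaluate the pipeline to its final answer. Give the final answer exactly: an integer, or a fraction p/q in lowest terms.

Part 1: cross terms: (-32*-32 - 10*-31)=1334, (10*-28 - 31*-32)=712, (31*-19 - 35*-28)=391, (35*-20 - 27*-19)=-187, (27*-19 - 3*-20)=-453, (3*-31 - -32*-19)=-701; twice the area = |1096| = 1096; area = 548; answer 548
Part 2: W1 = 548; threaded value p + q = 549; d = 11; remainder = value at the root: 9*(11)^4 - 5*(11)^3 - 1*(11)^2 - 3*(11)^1 + 2 = (131769) + (-6655) + (-121) + (-33) + (2) = 124962; answer 124962

124962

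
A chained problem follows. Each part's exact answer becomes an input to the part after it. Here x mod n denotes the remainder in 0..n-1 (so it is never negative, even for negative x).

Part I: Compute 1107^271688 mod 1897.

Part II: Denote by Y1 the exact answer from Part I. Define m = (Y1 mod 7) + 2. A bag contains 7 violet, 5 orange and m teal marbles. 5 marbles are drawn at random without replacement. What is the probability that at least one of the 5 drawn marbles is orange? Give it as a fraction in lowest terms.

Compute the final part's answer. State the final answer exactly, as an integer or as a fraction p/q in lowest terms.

131/143

Part I: squarings mod 1897: 1107^1=1107, 1107^2=1884, 1107^4=169, 1107^8=106, 1107^16=1751, 1107^32=449, 1107^64=519, 1107^128=1884, 1107^256=169, 1107^512=106, 1107^1024=1751, 1107^2048=449, 1107^4096=519, 1107^8192=1884, 1107^16384=169, 1107^32768=106, 1107^65536=1751, 1107^131072=449, 1107^262144=519; 1107^271688 = 1107^8 * 1107^64 * 1107^256 * 1107^1024 * 1107^8192 * 1107^262144 = 449 (mod 1897); answer 449
Part II: Y1 = 449; m = 3; total draws C(15,5) = 3003; complement C(10,5) = 252; favorable 3003 - 252 = 2751; P = 131/143; answer 131/143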